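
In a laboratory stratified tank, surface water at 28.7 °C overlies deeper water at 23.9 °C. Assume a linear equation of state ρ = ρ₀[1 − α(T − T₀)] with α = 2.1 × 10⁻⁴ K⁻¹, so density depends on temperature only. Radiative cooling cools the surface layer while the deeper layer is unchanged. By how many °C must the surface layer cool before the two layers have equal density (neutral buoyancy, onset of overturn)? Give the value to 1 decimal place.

With temperature the only control, equal density requires T_surf′ = T_deep.
T_surf′ = 23.9 °C.
Cooling required: 28.7 − 23.9 = 4.8 °C.

4.8 °C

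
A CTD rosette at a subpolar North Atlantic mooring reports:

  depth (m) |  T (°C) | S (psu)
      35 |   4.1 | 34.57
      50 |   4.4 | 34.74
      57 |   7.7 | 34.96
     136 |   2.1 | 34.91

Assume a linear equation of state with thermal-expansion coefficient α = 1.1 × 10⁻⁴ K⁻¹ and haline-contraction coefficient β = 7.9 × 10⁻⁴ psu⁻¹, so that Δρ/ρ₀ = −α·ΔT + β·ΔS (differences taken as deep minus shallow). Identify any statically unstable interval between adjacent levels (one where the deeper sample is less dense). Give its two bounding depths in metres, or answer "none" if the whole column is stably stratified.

50–57 m

Evaluate Δρ/ρ₀ = −αΔT + βΔS across each adjacent pair:
  35–50 m: −αΔT+βΔS = −(1.1 × 10⁻⁴)(+0.3)+(7.9 × 10⁻⁴)(+0.17) = 1.0 × 10⁻⁴ → stable
  50–57 m: −αΔT+βΔS = −(1.1 × 10⁻⁴)(+3.3)+(7.9 × 10⁻⁴)(+0.22) = -1.9 × 10⁻⁴ → UNSTABLE
  57–136 m: −αΔT+βΔS = −(1.1 × 10⁻⁴)(-5.6)+(7.9 × 10⁻⁴)(-0.05) = 5.8 × 10⁻⁴ → stable
The 50–57 m interval has Δρ < 0: lighter water underlies denser water.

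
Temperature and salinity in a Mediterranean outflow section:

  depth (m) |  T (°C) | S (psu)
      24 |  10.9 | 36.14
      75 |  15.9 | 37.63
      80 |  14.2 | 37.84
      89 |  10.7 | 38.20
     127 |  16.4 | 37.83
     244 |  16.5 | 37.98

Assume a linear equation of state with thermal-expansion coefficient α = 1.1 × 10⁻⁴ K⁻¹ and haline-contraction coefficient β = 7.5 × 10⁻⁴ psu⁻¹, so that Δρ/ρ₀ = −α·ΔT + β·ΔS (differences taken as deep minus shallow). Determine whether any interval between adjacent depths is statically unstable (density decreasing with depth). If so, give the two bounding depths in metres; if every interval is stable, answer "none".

89–127 m

Evaluate Δρ/ρ₀ = −αΔT + βΔS across each adjacent pair:
  24–75 m: −αΔT+βΔS = −(1.1 × 10⁻⁴)(+5.0)+(7.5 × 10⁻⁴)(+1.49) = 5.7 × 10⁻⁴ → stable
  75–80 m: −αΔT+βΔS = −(1.1 × 10⁻⁴)(-1.7)+(7.5 × 10⁻⁴)(+0.21) = 3.4 × 10⁻⁴ → stable
  80–89 m: −αΔT+βΔS = −(1.1 × 10⁻⁴)(-3.5)+(7.5 × 10⁻⁴)(+0.36) = 6.5 × 10⁻⁴ → stable
  89–127 m: −αΔT+βΔS = −(1.1 × 10⁻⁴)(+5.7)+(7.5 × 10⁻⁴)(-0.37) = -9.0 × 10⁻⁴ → UNSTABLE
  127–244 m: −αΔT+βΔS = −(1.1 × 10⁻⁴)(+0.1)+(7.5 × 10⁻⁴)(+0.15) = 1.0 × 10⁻⁴ → stable
The 89–127 m interval has Δρ < 0: lighter water underlies denser water.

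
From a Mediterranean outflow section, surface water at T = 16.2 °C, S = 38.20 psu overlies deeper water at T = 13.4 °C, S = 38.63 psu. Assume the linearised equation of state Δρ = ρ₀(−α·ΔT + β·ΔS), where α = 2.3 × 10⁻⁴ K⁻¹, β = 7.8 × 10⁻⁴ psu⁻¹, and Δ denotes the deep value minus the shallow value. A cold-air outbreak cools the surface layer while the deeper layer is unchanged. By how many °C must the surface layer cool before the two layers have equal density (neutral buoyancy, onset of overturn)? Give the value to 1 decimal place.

4.3 °C

Neutral buoyancy requires Δρ = 0, i.e. −α(T_deep − T_surf′) + β(S_deep − S_surf) = 0.
T_surf′ = T_deep − (β/α)·ΔS = 13.4 − (7.8 × 10⁻⁴/2.3 × 10⁻⁴)·(+0.43) = 11.942 °C.
Cooling required: 16.2 − (11.942) = 4.258 °C.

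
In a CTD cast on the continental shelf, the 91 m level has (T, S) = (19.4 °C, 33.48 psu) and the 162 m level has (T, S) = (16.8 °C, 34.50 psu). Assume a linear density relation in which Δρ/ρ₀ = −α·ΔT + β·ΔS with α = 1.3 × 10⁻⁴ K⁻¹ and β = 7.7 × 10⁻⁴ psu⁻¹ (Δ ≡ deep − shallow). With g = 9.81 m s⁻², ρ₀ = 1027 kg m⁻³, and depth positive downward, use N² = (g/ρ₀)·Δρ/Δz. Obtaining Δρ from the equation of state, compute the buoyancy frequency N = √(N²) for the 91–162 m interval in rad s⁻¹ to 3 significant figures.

0.0125 rad s⁻¹

ΔT = -2.6 K, ΔS = +1.02 psu (deep − shallow).
Δρ/ρ₀ = −αΔT + βΔS = 3.38 × 10⁻⁴ + 7.854 × 10⁻⁴ = 1.1234 × 10⁻³, so Δρ ≈ 1.154 kg m⁻³.
N² = (g/ρ₀)·Δρ/Δz = g·(Δρ/ρ₀)/Δz = 9.81 × 1.1234 × 10⁻³ / 71 = 1.5522 × 10⁻⁴ s⁻².
N = √(1.5522 × 10⁻⁴) = 0.012459 rad s⁻¹ ≈ 0.0125 rad s⁻¹.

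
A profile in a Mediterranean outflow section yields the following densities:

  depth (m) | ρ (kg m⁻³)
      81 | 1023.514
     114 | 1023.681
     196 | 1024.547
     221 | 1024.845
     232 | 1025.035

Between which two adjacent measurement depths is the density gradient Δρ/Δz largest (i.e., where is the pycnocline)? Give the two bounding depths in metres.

221–232 m

Compute the density gradient over each adjacent pair:
  81–114 m: Δρ/Δz = 0.167/33 = 5.1 × 10⁻³ kg m⁻⁴
  114–196 m: Δρ/Δz = 0.866/82 = 0.011 kg m⁻⁴
  196–221 m: Δρ/Δz = 0.298/25 = 0.012 kg m⁻⁴
  221–232 m: Δρ/Δz = 0.190/11 = 0.017 kg m⁻⁴
The largest gradient is in the 221–232 m interval — the pycnocline.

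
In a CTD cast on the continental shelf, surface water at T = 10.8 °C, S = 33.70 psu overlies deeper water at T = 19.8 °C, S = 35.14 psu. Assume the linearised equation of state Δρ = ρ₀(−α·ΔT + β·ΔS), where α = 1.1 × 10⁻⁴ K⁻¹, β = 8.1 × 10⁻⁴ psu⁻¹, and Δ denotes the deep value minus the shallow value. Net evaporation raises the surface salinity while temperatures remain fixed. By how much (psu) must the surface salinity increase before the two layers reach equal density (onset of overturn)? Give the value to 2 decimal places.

0.22 psu

Neutral buoyancy requires −α(T_deep − T_surf) + β(S_deep − S_surf′) = 0.
S_surf′ = S_deep − (α/β)·ΔT = 35.14 − (1.1 × 10⁻⁴/8.1 × 10⁻⁴)·(+9.0) = 33.9178 psu.
Increase required: 33.9178 − 33.70 = 0.2178 psu.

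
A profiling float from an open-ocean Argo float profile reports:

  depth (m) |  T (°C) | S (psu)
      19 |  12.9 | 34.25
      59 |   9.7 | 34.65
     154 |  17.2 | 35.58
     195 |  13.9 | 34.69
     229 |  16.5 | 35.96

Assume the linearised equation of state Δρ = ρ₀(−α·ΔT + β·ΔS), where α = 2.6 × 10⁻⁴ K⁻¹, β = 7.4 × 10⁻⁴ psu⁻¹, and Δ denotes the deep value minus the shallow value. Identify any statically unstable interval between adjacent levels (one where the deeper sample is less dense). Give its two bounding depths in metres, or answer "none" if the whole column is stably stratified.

59–154 m

Evaluate Δρ/ρ₀ = −αΔT + βΔS across each adjacent pair:
  19–59 m: −αΔT+βΔS = −(2.6 × 10⁻⁴)(-3.2)+(7.4 × 10⁻⁴)(+0.40) = 1.1 × 10⁻³ → stable
  59–154 m: −αΔT+βΔS = −(2.6 × 10⁻⁴)(+7.5)+(7.4 × 10⁻⁴)(+0.93) = -1.3 × 10⁻³ → UNSTABLE
  154–195 m: −αΔT+βΔS = −(2.6 × 10⁻⁴)(-3.3)+(7.4 × 10⁻⁴)(-0.89) = 2.0 × 10⁻⁴ → stable
  195–229 m: −αΔT+βΔS = −(2.6 × 10⁻⁴)(+2.6)+(7.4 × 10⁻⁴)(+1.27) = 2.6 × 10⁻⁴ → stable
The 59–154 m interval has Δρ < 0: lighter water underlies denser water.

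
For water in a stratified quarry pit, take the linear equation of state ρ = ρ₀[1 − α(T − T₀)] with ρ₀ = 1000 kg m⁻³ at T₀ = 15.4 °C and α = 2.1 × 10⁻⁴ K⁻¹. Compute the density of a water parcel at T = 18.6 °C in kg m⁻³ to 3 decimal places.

999.328 kg m⁻³

T − T₀ = +3.2 K.
Bracket = 1 − α·(+3.2) = 1 + (-6.72 × 10⁻⁴) = 0.9993280.
ρ = 1000 × 0.9993280 = 999.328 kg m⁻³.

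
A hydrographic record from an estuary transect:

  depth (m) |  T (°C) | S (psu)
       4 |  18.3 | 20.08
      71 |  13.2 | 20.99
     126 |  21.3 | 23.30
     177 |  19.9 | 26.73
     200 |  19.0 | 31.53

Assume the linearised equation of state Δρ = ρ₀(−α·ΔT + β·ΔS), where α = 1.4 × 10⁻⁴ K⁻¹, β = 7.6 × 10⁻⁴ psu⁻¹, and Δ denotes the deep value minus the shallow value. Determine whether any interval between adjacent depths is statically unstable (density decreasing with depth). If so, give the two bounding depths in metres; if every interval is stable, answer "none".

Evaluate Δρ/ρ₀ = −αΔT + βΔS across each adjacent pair:
  4–71 m: −αΔT+βΔS = −(1.4 × 10⁻⁴)(-5.1)+(7.6 × 10⁻⁴)(+0.91) = 1.4 × 10⁻³ → stable
  71–126 m: −αΔT+βΔS = −(1.4 × 10⁻⁴)(+8.1)+(7.6 × 10⁻⁴)(+2.31) = 6.2 × 10⁻⁴ → stable
  126–177 m: −αΔT+βΔS = −(1.4 × 10⁻⁴)(-1.4)+(7.6 × 10⁻⁴)(+3.43) = 2.8 × 10⁻³ → stable
  177–200 m: −αΔT+βΔS = −(1.4 × 10⁻⁴)(-0.9)+(7.6 × 10⁻⁴)(+4.80) = 3.8 × 10⁻³ → stable
Every interval has Δρ > 0: the column is stably stratified throughout.

none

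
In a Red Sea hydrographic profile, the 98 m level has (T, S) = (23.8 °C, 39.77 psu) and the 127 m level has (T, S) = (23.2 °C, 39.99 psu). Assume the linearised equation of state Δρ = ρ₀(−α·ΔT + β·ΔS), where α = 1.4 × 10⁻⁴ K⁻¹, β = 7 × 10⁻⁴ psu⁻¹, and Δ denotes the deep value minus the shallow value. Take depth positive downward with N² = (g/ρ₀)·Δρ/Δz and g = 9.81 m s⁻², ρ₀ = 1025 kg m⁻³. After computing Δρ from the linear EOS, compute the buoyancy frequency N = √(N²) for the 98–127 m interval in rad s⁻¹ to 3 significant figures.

ΔT = -0.6 K, ΔS = +0.22 psu (deep − shallow).
Δρ/ρ₀ = −αΔT + βΔS = 8.40 × 10⁻⁵ + 1.54 × 10⁻⁴ = 2.38 × 10⁻⁴, so Δρ ≈ 0.2439 kg m⁻³.
N² = (g/ρ₀)·Δρ/Δz = g·(Δρ/ρ₀)/Δz = 9.81 × 2.38 × 10⁻⁴ / 29 = 8.0510 × 10⁻⁵ s⁻².
N = √(8.0510 × 10⁻⁵) = 8.9727 × 10⁻³ rad s⁻¹ ≈ 8.97 × 10⁻³ rad s⁻¹.

8.97 × 10⁻³ rad s⁻¹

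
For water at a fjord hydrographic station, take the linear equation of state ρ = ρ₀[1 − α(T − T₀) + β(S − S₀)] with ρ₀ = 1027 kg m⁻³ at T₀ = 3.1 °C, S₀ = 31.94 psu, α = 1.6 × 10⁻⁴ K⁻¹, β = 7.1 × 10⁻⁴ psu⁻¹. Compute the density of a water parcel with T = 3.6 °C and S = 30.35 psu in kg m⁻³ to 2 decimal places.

T − T₀ = +0.5 K, S − S₀ = -1.59 psu.
Bracket = 1 − α·(+0.5) + β·(-1.59) = 1 + (-1.2089 × 10⁻³) = 0.9987911.
ρ = 1027 × 0.9987911 = 1025.76 kg m⁻³.

1025.76 kg m⁻³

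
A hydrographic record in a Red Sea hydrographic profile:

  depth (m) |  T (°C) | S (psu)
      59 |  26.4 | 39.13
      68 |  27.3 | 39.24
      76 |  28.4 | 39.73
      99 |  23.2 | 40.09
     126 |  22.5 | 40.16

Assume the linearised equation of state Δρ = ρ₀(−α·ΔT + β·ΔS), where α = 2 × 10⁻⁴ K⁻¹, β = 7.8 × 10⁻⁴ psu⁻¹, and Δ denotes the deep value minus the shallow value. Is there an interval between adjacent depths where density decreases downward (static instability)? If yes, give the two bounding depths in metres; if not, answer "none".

Evaluate Δρ/ρ₀ = −αΔT + βΔS across each adjacent pair:
  59–68 m: −αΔT+βΔS = −(2 × 10⁻⁴)(+0.9)+(7.8 × 10⁻⁴)(+0.11) = -9.4 × 10⁻⁵ → UNSTABLE
  68–76 m: −αΔT+βΔS = −(2 × 10⁻⁴)(+1.1)+(7.8 × 10⁻⁴)(+0.49) = 1.6 × 10⁻⁴ → stable
  76–99 m: −αΔT+βΔS = −(2 × 10⁻⁴)(-5.2)+(7.8 × 10⁻⁴)(+0.36) = 1.3 × 10⁻³ → stable
  99–126 m: −αΔT+βΔS = −(2 × 10⁻⁴)(-0.7)+(7.8 × 10⁻⁴)(+0.07) = 1.9 × 10⁻⁴ → stable
The 59–68 m interval has Δρ < 0: lighter water underlies denser water.

59–68 m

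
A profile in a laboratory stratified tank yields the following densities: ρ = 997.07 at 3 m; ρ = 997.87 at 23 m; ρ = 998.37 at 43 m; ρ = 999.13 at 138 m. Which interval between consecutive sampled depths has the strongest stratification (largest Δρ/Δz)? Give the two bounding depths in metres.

Compute the density gradient over each adjacent pair:
  3–23 m: Δρ/Δz = 0.80/20 = 0.040 kg m⁻⁴
  23–43 m: Δρ/Δz = 0.50/20 = 0.025 kg m⁻⁴
  43–138 m: Δρ/Δz = 0.76/95 = 8.0 × 10⁻³ kg m⁻⁴
The largest gradient is in the 3–23 m interval — the pycnocline.

3–23 m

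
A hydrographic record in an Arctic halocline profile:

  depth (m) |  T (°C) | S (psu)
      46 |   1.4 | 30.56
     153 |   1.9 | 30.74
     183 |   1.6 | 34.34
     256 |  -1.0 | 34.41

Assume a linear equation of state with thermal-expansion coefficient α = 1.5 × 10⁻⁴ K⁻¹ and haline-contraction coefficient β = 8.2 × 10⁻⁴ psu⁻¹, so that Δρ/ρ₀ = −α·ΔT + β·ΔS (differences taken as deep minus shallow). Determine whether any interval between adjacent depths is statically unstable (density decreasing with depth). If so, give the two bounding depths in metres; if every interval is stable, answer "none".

none

Evaluate Δρ/ρ₀ = −αΔT + βΔS across each adjacent pair:
  46–153 m: −αΔT+βΔS = −(1.5 × 10⁻⁴)(+0.5)+(8.2 × 10⁻⁴)(+0.18) = 7.3 × 10⁻⁵ → stable
  153–183 m: −αΔT+βΔS = −(1.5 × 10⁻⁴)(-0.3)+(8.2 × 10⁻⁴)(+3.60) = 3.0 × 10⁻³ → stable
  183–256 m: −αΔT+βΔS = −(1.5 × 10⁻⁴)(-2.6)+(8.2 × 10⁻⁴)(+0.07) = 4.5 × 10⁻⁴ → stable
Every interval has Δρ > 0: the column is stably stratified throughout.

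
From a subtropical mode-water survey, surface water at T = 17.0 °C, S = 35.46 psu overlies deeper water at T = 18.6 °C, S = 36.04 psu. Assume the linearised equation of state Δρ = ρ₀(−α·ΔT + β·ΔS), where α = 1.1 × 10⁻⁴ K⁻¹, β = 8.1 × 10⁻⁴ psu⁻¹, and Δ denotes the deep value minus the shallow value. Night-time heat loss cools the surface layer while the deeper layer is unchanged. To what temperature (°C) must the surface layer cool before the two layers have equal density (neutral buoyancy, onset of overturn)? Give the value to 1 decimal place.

14.3 °C

Neutral buoyancy requires Δρ = 0, i.e. −α(T_deep − T_surf′) + β(S_deep − S_surf) = 0.
T_surf′ = T_deep − (β/α)·ΔS = 18.6 − (8.1 × 10⁻⁴/1.1 × 10⁻⁴)·(+0.58) = 14.329 °C.
Cooling required: 17.0 − (14.329) = 2.671 °C.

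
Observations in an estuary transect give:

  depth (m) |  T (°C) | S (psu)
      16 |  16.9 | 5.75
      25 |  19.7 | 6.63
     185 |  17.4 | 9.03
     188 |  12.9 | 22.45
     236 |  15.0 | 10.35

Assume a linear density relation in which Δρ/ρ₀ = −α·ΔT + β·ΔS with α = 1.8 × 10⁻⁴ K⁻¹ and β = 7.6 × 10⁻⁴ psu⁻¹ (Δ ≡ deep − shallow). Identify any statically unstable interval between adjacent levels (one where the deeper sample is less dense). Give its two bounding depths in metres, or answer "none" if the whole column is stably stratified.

Evaluate Δρ/ρ₀ = −αΔT + βΔS across each adjacent pair:
  16–25 m: −αΔT+βΔS = −(1.8 × 10⁻⁴)(+2.8)+(7.6 × 10⁻⁴)(+0.88) = 1.6 × 10⁻⁴ → stable
  25–185 m: −αΔT+βΔS = −(1.8 × 10⁻⁴)(-2.3)+(7.6 × 10⁻⁴)(+2.40) = 2.2 × 10⁻³ → stable
  185–188 m: −αΔT+βΔS = −(1.8 × 10⁻⁴)(-4.5)+(7.6 × 10⁻⁴)(+13.42) = 0.011 → stable
  188–236 m: −αΔT+βΔS = −(1.8 × 10⁻⁴)(+2.1)+(7.6 × 10⁻⁴)(-12.10) = -9.6 × 10⁻³ → UNSTABLE
The 188–236 m interval has Δρ < 0: lighter water underlies denser water.

188–236 m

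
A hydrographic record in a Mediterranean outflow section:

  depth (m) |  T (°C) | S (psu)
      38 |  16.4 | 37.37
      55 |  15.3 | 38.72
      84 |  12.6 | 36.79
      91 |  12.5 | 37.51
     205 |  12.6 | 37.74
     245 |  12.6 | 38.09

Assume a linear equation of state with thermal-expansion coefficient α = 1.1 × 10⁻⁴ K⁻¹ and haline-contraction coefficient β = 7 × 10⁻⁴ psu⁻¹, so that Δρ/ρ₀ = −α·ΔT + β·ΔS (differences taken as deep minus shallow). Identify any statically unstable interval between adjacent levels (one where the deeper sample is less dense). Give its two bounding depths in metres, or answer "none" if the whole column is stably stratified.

Evaluate Δρ/ρ₀ = −αΔT + βΔS across each adjacent pair:
  38–55 m: −αΔT+βΔS = −(1.1 × 10⁻⁴)(-1.1)+(7 × 10⁻⁴)(+1.35) = 1.1 × 10⁻³ → stable
  55–84 m: −αΔT+βΔS = −(1.1 × 10⁻⁴)(-2.7)+(7 × 10⁻⁴)(-1.93) = -1.1 × 10⁻³ → UNSTABLE
  84–91 m: −αΔT+βΔS = −(1.1 × 10⁻⁴)(-0.1)+(7 × 10⁻⁴)(+0.72) = 5.2 × 10⁻⁴ → stable
  91–205 m: −αΔT+βΔS = −(1.1 × 10⁻⁴)(+0.1)+(7 × 10⁻⁴)(+0.23) = 1.5 × 10⁻⁴ → stable
  205–245 m: −αΔT+βΔS = −(1.1 × 10⁻⁴)(+0.0)+(7 × 10⁻⁴)(+0.35) = 2.4 × 10⁻⁴ → stable
The 55–84 m interval has Δρ < 0: lighter water underlies denser water.

55–84 m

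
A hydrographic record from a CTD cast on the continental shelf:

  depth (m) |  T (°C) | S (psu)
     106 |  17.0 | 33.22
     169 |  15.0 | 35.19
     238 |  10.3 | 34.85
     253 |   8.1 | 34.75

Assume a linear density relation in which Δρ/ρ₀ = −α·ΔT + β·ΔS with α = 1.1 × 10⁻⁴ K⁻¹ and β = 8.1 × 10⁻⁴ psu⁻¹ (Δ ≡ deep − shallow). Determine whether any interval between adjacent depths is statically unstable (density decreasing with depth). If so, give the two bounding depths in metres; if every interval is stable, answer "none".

Evaluate Δρ/ρ₀ = −αΔT + βΔS across each adjacent pair:
  106–169 m: −αΔT+βΔS = −(1.1 × 10⁻⁴)(-2.0)+(8.1 × 10⁻⁴)(+1.97) = 1.8 × 10⁻³ → stable
  169–238 m: −αΔT+βΔS = −(1.1 × 10⁻⁴)(-4.7)+(8.1 × 10⁻⁴)(-0.34) = 2.4 × 10⁻⁴ → stable
  238–253 m: −αΔT+βΔS = −(1.1 × 10⁻⁴)(-2.2)+(8.1 × 10⁻⁴)(-0.10) = 1.6 × 10⁻⁴ → stable
Every interval has Δρ > 0: the column is stably stratified throughout.

none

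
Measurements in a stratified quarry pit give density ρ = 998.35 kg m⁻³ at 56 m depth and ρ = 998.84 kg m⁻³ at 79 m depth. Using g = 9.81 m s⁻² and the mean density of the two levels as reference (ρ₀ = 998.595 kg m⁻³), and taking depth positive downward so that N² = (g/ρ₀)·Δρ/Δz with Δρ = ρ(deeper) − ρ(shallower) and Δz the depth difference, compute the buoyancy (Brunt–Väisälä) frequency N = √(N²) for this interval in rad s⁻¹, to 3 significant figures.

Δρ = 998.84 − 998.35 = 0.49 kg m⁻³ over Δz = 79 − 56 = 23 m.
N² = (9.81/998.595) × (0.49/23) = 2.0929 × 10⁻⁴ s⁻².
N = √(2.0929 × 10⁻⁴) = 0.014467 rad s⁻¹ ≈ 0.0145 rad s⁻¹.
N² > 0, so the interval is statically stable.

0.0145 rad s⁻¹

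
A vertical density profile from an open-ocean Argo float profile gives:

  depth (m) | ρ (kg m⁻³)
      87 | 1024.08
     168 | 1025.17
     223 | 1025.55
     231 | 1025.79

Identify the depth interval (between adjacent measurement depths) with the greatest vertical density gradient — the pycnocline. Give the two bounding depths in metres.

Compute the density gradient over each adjacent pair:
  87–168 m: Δρ/Δz = 1.09/81 = 0.013 kg m⁻⁴
  168–223 m: Δρ/Δz = 0.38/55 = 6.9 × 10⁻³ kg m⁻⁴
  223–231 m: Δρ/Δz = 0.24/8 = 0.030 kg m⁻⁴
The largest gradient is in the 223–231 m interval — the pycnocline.

223–231 m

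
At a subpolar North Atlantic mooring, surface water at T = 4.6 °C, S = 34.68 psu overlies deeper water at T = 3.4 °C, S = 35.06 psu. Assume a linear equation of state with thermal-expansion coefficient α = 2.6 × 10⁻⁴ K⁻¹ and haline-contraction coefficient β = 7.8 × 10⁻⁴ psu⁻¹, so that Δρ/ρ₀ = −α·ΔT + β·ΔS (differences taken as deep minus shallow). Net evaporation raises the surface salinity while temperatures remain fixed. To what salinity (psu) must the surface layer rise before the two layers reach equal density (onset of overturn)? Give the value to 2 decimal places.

35.46 psu

Neutral buoyancy requires −α(T_deep − T_surf) + β(S_deep − S_surf′) = 0.
S_surf′ = S_deep − (α/β)·ΔT = 35.06 − (2.6 × 10⁻⁴/7.8 × 10⁻⁴)·(-1.2) = 35.4600 psu.
Increase required: 35.4600 − 34.68 = 0.7800 psu.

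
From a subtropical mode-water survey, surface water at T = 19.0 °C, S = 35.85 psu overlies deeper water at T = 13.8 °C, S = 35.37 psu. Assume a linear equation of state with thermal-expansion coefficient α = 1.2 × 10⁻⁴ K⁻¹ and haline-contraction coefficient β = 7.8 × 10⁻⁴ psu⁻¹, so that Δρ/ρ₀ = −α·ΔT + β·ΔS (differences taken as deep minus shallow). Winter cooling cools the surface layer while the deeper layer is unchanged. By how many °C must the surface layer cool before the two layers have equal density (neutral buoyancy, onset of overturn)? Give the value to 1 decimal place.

Neutral buoyancy requires Δρ = 0, i.e. −α(T_deep − T_surf′) + β(S_deep − S_surf) = 0.
T_surf′ = T_deep − (β/α)·ΔS = 13.8 − (7.8 × 10⁻⁴/1.2 × 10⁻⁴)·(-0.48) = 16.920 °C.
Cooling required: 19.0 − (16.920) = 2.080 °C.

2.1 °C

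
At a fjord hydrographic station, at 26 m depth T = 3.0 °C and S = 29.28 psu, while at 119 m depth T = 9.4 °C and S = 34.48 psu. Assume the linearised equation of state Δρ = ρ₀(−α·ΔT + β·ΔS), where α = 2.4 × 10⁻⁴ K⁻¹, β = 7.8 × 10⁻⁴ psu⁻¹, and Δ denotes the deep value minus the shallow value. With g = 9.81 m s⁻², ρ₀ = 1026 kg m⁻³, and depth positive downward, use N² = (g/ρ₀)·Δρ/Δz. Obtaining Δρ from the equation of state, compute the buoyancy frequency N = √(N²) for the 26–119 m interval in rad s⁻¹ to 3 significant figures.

ΔT = +6.4 K, ΔS = +5.20 psu (deep − shallow).
Δρ/ρ₀ = −αΔT + βΔS = -1.536 × 10⁻³ + 4.056 × 10⁻³ = 2.52 × 10⁻³, so Δρ ≈ 2.586 kg m⁻³.
N² = (g/ρ₀)·Δρ/Δz = g·(Δρ/ρ₀)/Δz = 9.81 × 2.52 × 10⁻³ / 93 = 2.6582 × 10⁻⁴ s⁻².
N = √(2.6582 × 10⁻⁴) = 0.016304 rad s⁻¹ ≈ 0.0163 rad s⁻¹.

0.0163 rad s⁻¹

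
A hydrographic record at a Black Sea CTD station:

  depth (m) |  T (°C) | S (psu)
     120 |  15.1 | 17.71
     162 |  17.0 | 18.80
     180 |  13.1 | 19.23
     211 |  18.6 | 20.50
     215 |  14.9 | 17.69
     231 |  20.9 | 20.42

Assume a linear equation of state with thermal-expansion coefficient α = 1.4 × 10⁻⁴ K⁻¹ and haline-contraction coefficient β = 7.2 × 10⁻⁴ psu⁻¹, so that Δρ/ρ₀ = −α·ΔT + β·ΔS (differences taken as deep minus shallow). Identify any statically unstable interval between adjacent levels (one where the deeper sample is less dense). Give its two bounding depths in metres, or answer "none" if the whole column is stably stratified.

211–215 m

Evaluate Δρ/ρ₀ = −αΔT + βΔS across each adjacent pair:
  120–162 m: −αΔT+βΔS = −(1.4 × 10⁻⁴)(+1.9)+(7.2 × 10⁻⁴)(+1.09) = 5.2 × 10⁻⁴ → stable
  162–180 m: −αΔT+βΔS = −(1.4 × 10⁻⁴)(-3.9)+(7.2 × 10⁻⁴)(+0.43) = 8.6 × 10⁻⁴ → stable
  180–211 m: −αΔT+βΔS = −(1.4 × 10⁻⁴)(+5.5)+(7.2 × 10⁻⁴)(+1.27) = 1.4 × 10⁻⁴ → stable
  211–215 m: −αΔT+βΔS = −(1.4 × 10⁻⁴)(-3.7)+(7.2 × 10⁻⁴)(-2.81) = -1.5 × 10⁻³ → UNSTABLE
  215–231 m: −αΔT+βΔS = −(1.4 × 10⁻⁴)(+6.0)+(7.2 × 10⁻⁴)(+2.73) = 1.1 × 10⁻³ → stable
The 211–215 m interval has Δρ < 0: lighter water underlies denser water.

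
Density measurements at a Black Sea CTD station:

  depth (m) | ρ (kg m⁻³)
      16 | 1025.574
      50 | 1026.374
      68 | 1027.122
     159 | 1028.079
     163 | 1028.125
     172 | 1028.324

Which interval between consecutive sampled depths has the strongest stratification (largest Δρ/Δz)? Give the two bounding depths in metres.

50–68 m

Compute the density gradient over each adjacent pair:
  16–50 m: Δρ/Δz = 0.800/34 = 0.024 kg m⁻⁴
  50–68 m: Δρ/Δz = 0.748/18 = 0.042 kg m⁻⁴
  68–159 m: Δρ/Δz = 0.957/91 = 0.011 kg m⁻⁴
  159–163 m: Δρ/Δz = 0.046/4 = 0.011 kg m⁻⁴
  163–172 m: Δρ/Δz = 0.199/9 = 0.022 kg m⁻⁴
The largest gradient is in the 50–68 m interval — the pycnocline.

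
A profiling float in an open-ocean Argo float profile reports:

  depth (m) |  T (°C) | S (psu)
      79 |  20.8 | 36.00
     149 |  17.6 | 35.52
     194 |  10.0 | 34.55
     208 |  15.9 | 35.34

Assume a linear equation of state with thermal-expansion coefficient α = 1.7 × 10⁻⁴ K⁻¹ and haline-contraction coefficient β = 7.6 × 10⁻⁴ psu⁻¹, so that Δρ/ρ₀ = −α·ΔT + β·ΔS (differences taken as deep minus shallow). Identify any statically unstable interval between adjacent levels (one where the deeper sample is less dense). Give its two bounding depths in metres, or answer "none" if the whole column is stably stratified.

Evaluate Δρ/ρ₀ = −αΔT + βΔS across each adjacent pair:
  79–149 m: −αΔT+βΔS = −(1.7 × 10⁻⁴)(-3.2)+(7.6 × 10⁻⁴)(-0.48) = 1.8 × 10⁻⁴ → stable
  149–194 m: −αΔT+βΔS = −(1.7 × 10⁻⁴)(-7.6)+(7.6 × 10⁻⁴)(-0.97) = 5.5 × 10⁻⁴ → stable
  194–208 m: −αΔT+βΔS = −(1.7 × 10⁻⁴)(+5.9)+(7.6 × 10⁻⁴)(+0.79) = -4.0 × 10⁻⁴ → UNSTABLE
The 194–208 m interval has Δρ < 0: lighter water underlies denser water.

194–208 m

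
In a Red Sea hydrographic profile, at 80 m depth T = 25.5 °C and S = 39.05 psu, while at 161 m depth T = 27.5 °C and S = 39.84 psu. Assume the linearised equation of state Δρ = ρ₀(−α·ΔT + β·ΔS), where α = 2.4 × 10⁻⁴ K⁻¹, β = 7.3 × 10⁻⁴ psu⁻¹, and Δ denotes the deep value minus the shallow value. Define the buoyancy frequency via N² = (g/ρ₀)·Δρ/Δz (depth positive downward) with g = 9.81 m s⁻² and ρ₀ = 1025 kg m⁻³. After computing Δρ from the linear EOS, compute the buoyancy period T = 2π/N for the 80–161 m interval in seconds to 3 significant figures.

ΔT = +2.0 K, ΔS = +0.79 psu (deep − shallow).
Δρ/ρ₀ = −αΔT + βΔS = -4.80 × 10⁻⁴ + 5.767 × 10⁻⁴ = 9.67 × 10⁻⁵, so Δρ ≈ 0.09912 kg m⁻³.
N² = (g/ρ₀)·Δρ/Δz = g·(Δρ/ρ₀)/Δz = 9.81 × 9.67 × 10⁻⁵ / 81 = 1.1711 × 10⁻⁵ s⁻².
N = √(1.1711 × 10⁻⁵) = 3.4221 × 10⁻³ rad s⁻¹ → T = 2π/N = 1.8361 × 10³ s ≈ 1.84 × 10³ s.

1.84 × 10³ s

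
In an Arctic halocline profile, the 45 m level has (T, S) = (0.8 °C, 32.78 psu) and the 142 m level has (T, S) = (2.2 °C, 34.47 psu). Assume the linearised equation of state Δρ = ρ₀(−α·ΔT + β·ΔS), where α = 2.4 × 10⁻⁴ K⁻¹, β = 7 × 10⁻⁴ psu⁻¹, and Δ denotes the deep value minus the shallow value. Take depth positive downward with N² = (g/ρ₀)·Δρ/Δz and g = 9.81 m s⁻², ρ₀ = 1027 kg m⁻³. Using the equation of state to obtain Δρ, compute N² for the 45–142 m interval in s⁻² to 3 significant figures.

8.57 × 10⁻⁵ s⁻²

ΔT = +1.4 K, ΔS = +1.69 psu (deep − shallow).
Δρ/ρ₀ = −αΔT + βΔS = -3.36 × 10⁻⁴ + 1.183 × 10⁻³ = 8.47 × 10⁻⁴, so Δρ ≈ 0.8699 kg m⁻³.
N² = (g/ρ₀)·Δρ/Δz = g·(Δρ/ρ₀)/Δz = 9.81 × 8.47 × 10⁻⁴ / 97 = 8.5661 × 10⁻⁵ s⁻² ≈ 8.57 × 10⁻⁵ s⁻².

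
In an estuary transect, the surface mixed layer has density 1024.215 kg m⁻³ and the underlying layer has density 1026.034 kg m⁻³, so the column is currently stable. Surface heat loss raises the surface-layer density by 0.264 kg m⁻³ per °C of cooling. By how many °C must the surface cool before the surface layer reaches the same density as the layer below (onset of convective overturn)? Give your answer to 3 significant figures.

Density deficit of the surface layer: 1026.034 − 1024.215 = 1.819 kg m⁻³.
Required change = 1.819 / 0.264 = 6.89 °C.

6.89 °C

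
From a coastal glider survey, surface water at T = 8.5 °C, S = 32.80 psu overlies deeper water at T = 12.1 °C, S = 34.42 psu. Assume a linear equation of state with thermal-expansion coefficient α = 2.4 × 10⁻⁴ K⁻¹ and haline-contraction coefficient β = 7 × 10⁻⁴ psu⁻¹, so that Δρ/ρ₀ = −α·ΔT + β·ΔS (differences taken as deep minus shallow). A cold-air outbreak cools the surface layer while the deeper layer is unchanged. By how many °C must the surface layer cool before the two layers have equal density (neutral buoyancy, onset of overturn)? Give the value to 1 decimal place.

1.1 °C

Neutral buoyancy requires Δρ = 0, i.e. −α(T_deep − T_surf′) + β(S_deep − S_surf) = 0.
T_surf′ = T_deep − (β/α)·ΔS = 12.1 − (7 × 10⁻⁴/2.4 × 10⁻⁴)·(+1.62) = 7.375 °C.
Cooling required: 8.5 − (7.375) = 1.125 °C.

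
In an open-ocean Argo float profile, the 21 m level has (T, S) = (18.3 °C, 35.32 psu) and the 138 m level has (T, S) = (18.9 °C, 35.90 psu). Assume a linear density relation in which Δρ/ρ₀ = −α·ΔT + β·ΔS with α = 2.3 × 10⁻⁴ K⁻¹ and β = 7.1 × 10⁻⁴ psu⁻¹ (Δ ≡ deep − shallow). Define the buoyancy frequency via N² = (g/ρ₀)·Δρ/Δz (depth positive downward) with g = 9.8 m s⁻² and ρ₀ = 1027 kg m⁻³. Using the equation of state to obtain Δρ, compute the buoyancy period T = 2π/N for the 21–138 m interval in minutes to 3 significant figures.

21.9 min

ΔT = +0.6 K, ΔS = +0.58 psu (deep − shallow).
Δρ/ρ₀ = −αΔT + βΔS = -1.38 × 10⁻⁴ + 4.118 × 10⁻⁴ = 2.738 × 10⁻⁴, so Δρ ≈ 0.2812 kg m⁻³.
N² = (g/ρ₀)·Δρ/Δz = g·(Δρ/ρ₀)/Δz = 9.8 × 2.738 × 10⁻⁴ / 117 = 2.2934 × 10⁻⁵ s⁻².
N = √(2.2934 × 10⁻⁵) = 4.7889 × 10⁻³ rad s⁻¹ → T = 2π/N = 1.3120 × 10³ s = 21.867 min ≈ 21.9 min.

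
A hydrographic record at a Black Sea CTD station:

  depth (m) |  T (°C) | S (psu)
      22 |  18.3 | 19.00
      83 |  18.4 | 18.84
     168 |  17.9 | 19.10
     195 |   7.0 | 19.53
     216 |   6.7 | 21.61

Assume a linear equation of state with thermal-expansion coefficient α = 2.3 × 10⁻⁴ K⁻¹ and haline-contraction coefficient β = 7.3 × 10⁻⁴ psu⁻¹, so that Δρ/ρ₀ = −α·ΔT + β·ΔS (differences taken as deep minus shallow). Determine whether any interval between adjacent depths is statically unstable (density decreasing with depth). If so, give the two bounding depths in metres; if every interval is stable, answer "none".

Evaluate Δρ/ρ₀ = −αΔT + βΔS across each adjacent pair:
  22–83 m: −αΔT+βΔS = −(2.3 × 10⁻⁴)(+0.1)+(7.3 × 10⁻⁴)(-0.16) = -1.4 × 10⁻⁴ → UNSTABLE
  83–168 m: −αΔT+βΔS = −(2.3 × 10⁻⁴)(-0.5)+(7.3 × 10⁻⁴)(+0.26) = 3.0 × 10⁻⁴ → stable
  168–195 m: −αΔT+βΔS = −(2.3 × 10⁻⁴)(-10.9)+(7.3 × 10⁻⁴)(+0.43) = 2.8 × 10⁻³ → stable
  195–216 m: −αΔT+βΔS = −(2.3 × 10⁻⁴)(-0.3)+(7.3 × 10⁻⁴)(+2.08) = 1.6 × 10⁻³ → stable
The 22–83 m interval has Δρ < 0: lighter water underlies denser water.

22–83 m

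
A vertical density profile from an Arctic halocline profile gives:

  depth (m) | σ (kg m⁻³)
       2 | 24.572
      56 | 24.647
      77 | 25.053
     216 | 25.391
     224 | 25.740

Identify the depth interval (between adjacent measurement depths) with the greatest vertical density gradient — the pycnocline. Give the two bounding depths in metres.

Compute the density gradient over each adjacent pair:
  2–56 m: Δρ/Δz = 0.075/54 = 1.4 × 10⁻³ kg m⁻⁴
  56–77 m: Δρ/Δz = 0.406/21 = 0.019 kg m⁻⁴
  77–216 m: Δρ/Δz = 0.338/139 = 2.4 × 10⁻³ kg m⁻⁴
  216–224 m: Δρ/Δz = 0.349/8 = 0.044 kg m⁻⁴
The largest gradient is in the 216–224 m interval — the pycnocline.

216–224 m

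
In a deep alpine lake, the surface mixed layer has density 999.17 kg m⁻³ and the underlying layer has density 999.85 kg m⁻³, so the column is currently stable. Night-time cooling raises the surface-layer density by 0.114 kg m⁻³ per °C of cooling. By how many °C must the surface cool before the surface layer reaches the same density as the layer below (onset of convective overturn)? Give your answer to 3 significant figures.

5.96 °C

Density deficit of the surface layer: 999.85 − 999.17 = 0.68 kg m⁻³.
Required change = 0.68 / 0.114 = 5.96 °C.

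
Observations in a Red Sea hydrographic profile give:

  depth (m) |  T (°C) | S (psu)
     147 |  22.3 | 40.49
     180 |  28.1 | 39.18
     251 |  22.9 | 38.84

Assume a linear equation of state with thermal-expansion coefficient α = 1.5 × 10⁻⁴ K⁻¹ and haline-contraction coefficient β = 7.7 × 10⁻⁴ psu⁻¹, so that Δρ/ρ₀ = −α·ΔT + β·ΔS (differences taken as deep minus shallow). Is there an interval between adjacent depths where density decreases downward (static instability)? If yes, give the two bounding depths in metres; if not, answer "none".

147–180 m

Evaluate Δρ/ρ₀ = −αΔT + βΔS across each adjacent pair:
  147–180 m: −αΔT+βΔS = −(1.5 × 10⁻⁴)(+5.8)+(7.7 × 10⁻⁴)(-1.31) = -1.9 × 10⁻³ → UNSTABLE
  180–251 m: −αΔT+βΔS = −(1.5 × 10⁻⁴)(-5.2)+(7.7 × 10⁻⁴)(-0.34) = 5.2 × 10⁻⁴ → stable
The 147–180 m interval has Δρ < 0: lighter water underlies denser water.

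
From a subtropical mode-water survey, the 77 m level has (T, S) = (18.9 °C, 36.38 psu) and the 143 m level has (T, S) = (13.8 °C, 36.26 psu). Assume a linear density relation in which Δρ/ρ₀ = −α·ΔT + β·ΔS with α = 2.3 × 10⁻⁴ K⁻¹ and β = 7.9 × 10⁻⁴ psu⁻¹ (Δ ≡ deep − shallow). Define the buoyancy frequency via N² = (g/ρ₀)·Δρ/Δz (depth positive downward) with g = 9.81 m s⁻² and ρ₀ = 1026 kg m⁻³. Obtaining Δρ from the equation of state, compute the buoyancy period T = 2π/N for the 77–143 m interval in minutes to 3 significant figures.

8.27 min

ΔT = -5.1 K, ΔS = -0.12 psu (deep − shallow).
Δρ/ρ₀ = −αΔT + βΔS = 1.173 × 10⁻³ − 9.48 × 10⁻⁵ = 1.0782 × 10⁻³, so Δρ ≈ 1.106 kg m⁻³.
N² = (g/ρ₀)·Δρ/Δz = g·(Δρ/ρ₀)/Δz = 9.81 × 1.0782 × 10⁻³ / 66 = 1.6026 × 10⁻⁴ s⁻².
N = √(1.6026 × 10⁻⁴) = 0.012659 rad s⁻¹ → T = 2π/N = 496.34 s = 8.2723 min ≈ 8.27 min.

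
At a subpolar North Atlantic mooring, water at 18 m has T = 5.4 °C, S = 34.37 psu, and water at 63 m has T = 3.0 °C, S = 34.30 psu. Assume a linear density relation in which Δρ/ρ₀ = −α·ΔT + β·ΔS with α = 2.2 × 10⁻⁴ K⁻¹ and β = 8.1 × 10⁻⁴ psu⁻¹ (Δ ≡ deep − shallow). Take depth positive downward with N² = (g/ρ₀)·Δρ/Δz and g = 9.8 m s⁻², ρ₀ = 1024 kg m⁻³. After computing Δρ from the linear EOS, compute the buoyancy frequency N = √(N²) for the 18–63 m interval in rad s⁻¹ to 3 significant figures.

0.0101 rad s⁻¹

ΔT = -2.4 K, ΔS = -0.07 psu (deep − shallow).
Δρ/ρ₀ = −αΔT + βΔS = 5.28 × 10⁻⁴ − 5.67 × 10⁻⁵ = 4.713 × 10⁻⁴, so Δρ ≈ 0.4826 kg m⁻³.
N² = (g/ρ₀)·Δρ/Δz = g·(Δρ/ρ₀)/Δz = 9.8 × 4.713 × 10⁻⁴ / 45 = 1.0264 × 10⁻⁴ s⁻².
N = √(1.0264 × 10⁻⁴) = 0.010131 rad s⁻¹ ≈ 0.0101 rad s⁻¹.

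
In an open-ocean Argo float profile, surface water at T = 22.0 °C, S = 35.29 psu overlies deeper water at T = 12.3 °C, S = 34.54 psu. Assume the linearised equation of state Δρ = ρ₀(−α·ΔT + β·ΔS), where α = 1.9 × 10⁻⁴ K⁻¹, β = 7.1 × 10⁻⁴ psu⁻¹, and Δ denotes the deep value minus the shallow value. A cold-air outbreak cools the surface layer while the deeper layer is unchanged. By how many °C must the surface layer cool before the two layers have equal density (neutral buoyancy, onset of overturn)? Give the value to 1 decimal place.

Neutral buoyancy requires Δρ = 0, i.e. −α(T_deep − T_surf′) + β(S_deep − S_surf) = 0.
T_surf′ = T_deep − (β/α)·ΔS = 12.3 − (7.1 × 10⁻⁴/1.9 × 10⁻⁴)·(-0.75) = 15.103 °C.
Cooling required: 22.0 − (15.103) = 6.897 °C.

6.9 °C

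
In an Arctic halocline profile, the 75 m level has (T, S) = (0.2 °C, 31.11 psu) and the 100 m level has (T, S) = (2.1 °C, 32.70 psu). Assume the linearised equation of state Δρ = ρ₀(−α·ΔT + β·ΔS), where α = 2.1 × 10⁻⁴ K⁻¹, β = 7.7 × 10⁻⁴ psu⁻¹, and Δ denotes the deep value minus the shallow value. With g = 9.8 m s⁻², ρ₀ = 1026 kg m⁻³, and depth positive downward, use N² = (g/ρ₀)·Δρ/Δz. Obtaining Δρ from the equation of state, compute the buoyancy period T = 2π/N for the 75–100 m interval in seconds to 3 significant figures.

ΔT = +1.9 K, ΔS = +1.59 psu (deep − shallow).
Δρ/ρ₀ = −αΔT + βΔS = -3.99 × 10⁻⁴ + 1.2243 × 10⁻³ = 8.253 × 10⁻⁴, so Δρ ≈ 0.8468 kg m⁻³.
N² = (g/ρ₀)·Δρ/Δz = g·(Δρ/ρ₀)/Δz = 9.8 × 8.253 × 10⁻⁴ / 25 = 3.2352 × 10⁻⁴ s⁻².
N = √(3.2352 × 10⁻⁴) = 0.017987 rad s⁻¹ → T = 2π/N = 349.32 s ≈ 349 s.

349 s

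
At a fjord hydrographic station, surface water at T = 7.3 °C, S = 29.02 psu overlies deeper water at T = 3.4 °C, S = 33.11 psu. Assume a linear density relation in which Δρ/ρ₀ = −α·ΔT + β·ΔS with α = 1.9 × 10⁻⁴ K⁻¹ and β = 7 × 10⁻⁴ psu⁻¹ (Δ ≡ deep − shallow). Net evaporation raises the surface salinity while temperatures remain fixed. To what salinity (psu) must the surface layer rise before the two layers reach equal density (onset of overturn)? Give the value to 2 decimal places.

34.17 psu

Neutral buoyancy requires −α(T_deep − T_surf) + β(S_deep − S_surf′) = 0.
S_surf′ = S_deep − (α/β)·ΔT = 33.11 − (1.9 × 10⁻⁴/7 × 10⁻⁴)·(-3.9) = 34.1686 psu.
Increase required: 34.1686 − 29.02 = 5.1486 psu.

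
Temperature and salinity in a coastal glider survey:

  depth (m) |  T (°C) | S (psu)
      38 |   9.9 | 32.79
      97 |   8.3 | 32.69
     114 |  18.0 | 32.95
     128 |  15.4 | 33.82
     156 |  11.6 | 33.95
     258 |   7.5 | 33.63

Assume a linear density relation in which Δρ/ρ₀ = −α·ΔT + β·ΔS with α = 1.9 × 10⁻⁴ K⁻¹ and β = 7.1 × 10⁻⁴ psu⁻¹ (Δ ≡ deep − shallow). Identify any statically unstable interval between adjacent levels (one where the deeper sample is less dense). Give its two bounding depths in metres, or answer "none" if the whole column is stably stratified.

Evaluate Δρ/ρ₀ = −αΔT + βΔS across each adjacent pair:
  38–97 m: −αΔT+βΔS = −(1.9 × 10⁻⁴)(-1.6)+(7.1 × 10⁻⁴)(-0.10) = 2.3 × 10⁻⁴ → stable
  97–114 m: −αΔT+βΔS = −(1.9 × 10⁻⁴)(+9.7)+(7.1 × 10⁻⁴)(+0.26) = -1.7 × 10⁻³ → UNSTABLE
  114–128 m: −αΔT+βΔS = −(1.9 × 10⁻⁴)(-2.6)+(7.1 × 10⁻⁴)(+0.87) = 1.1 × 10⁻³ → stable
  128–156 m: −αΔT+βΔS = −(1.9 × 10⁻⁴)(-3.8)+(7.1 × 10⁻⁴)(+0.13) = 8.1 × 10⁻⁴ → stable
  156–258 m: −αΔT+βΔS = −(1.9 × 10⁻⁴)(-4.1)+(7.1 × 10⁻⁴)(-0.32) = 5.5 × 10⁻⁴ → stable
The 97–114 m interval has Δρ < 0: lighter water underlies denser water.

97–114 m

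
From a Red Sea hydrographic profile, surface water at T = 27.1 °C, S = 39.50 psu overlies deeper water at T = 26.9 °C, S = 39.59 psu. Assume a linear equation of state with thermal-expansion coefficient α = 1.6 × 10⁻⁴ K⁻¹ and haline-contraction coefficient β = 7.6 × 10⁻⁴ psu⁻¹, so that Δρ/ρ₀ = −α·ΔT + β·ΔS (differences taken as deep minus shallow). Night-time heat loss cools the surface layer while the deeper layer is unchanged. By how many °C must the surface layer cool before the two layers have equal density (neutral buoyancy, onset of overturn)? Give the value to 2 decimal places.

0.63 °C

Neutral buoyancy requires Δρ = 0, i.e. −α(T_deep − T_surf′) + β(S_deep − S_surf) = 0.
T_surf′ = T_deep − (β/α)·ΔS = 26.9 − (7.6 × 10⁻⁴/1.6 × 10⁻⁴)·(+0.09) = 26.4725 °C.
Cooling required: 27.1 − (26.4725) = 0.6275 °C.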